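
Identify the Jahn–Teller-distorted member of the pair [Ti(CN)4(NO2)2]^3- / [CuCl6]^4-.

[Ti(CN)4(NO2)2]^3-: Each cyanide is −1; each nitro (N-bound nitrite) is −1; balancing the −3 overall charge requires Ti(III). Group 4 minus oxidation state 3 gives a d¹ configuration. The d¹ configuration leaves the e_g set evenly filled (or empty) — no strong Jahn–Teller driving force.
[CuCl6]^4-: Summing ligand charges against the −4 overall charge gives an oxidation state of +2 for copper. Cu sits in group 11, so the d-electron count is 11 − 2 = 9. The t₂g⁶e_g³ configuration has an unevenly filled e_g set; the Jahn–Teller theorem predicts a tetragonal distortion (typically axial elongation) to lift the degeneracy.

[CuCl6]^4-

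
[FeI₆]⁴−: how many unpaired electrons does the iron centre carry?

4

Summing ligand charges against the −4 overall charge gives an oxidation state of +2 for iron.
Iron is a group-8 element; Fe(II) is therefore d⁶.
The spin state decides the count: Iodide is a weak-field ligand for a first-row metal, so the complex is high-spin.
An octahedral high-spin d⁶ ion is t₂g⁴e_g², giving 4 unpaired electrons.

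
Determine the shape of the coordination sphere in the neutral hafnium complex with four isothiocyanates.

Each isothiocyanate is −1; balancing the 0 overall charge requires Hf(IV).
Hf sits in group 4, so the d-electron count is 4 − 4 = 0.
Coordination number: 4.
A d⁰ ion has no crystal-field stabilisation preference between square planar and tetrahedral, so four ligands adopt the sterically favoured tetrahedral geometry.

tetrahedral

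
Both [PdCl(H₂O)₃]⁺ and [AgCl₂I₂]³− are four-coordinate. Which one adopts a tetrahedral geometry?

[AgCl₂I₂]³−

For [PdCl(H₂O)₃]⁺: Ligand charges: each chloride is −1; water is neutral. With an overall charge of +1 the palladium centre must be in the +2 oxidation state. Pd sits in group 10, so the d-electron count is 10 − 2 = 8. A 4d d⁸ ion has a large crystal-field splitting; square planar leaves the high-energy d_{x²−y²} orbital empty and maximises CFSE. → square planar.
For [AgCl₂I₂]³−: Ligand charges: each chloride is −1; each iodide is −1. With an overall charge of −3 the silver centre must be in the +1 oxidation state. Silver is a group-11 element; Ag(I) is therefore d¹⁰. A d¹⁰ ion has no crystal-field stabilisation preference between square planar and tetrahedral, so four ligands adopt the sterically favoured tetrahedral geometry. → tetrahedral.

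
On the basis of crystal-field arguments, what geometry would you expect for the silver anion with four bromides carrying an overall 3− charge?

Summing ligand charges against the −3 overall charge gives an oxidation state of +1 for silver.
Silver is a group-11 element; Ag(I) is therefore d¹⁰.
With 4 monodentate ligands the coordination number is 4.
A d¹⁰ ion has no crystal-field stabilisation preference between square planar and tetrahedral, so four ligands adopt the sterically favoured tetrahedral geometry.

tetrahedral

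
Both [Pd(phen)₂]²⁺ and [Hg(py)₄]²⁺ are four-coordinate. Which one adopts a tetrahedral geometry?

[Hg(py)₄]²⁺

For [Pd(phen)₂]²⁺: Ligand charges: 1,10-phenanthroline is neutral. With an overall charge of +2 the palladium centre must be in the +2 oxidation state. Palladium is a group-10 element; Pd(II) is therefore d⁸. A 4d d⁸ ion has a large crystal-field splitting; square planar leaves the high-energy d_{x²−y²} orbital empty and maximises CFSE. → square planar.
For [Hg(py)₄]²⁺: Summing ligand charges against the +2 overall charge gives an oxidation state of +2 for mercury. Group 12 minus oxidation state 2 gives a d¹⁰ configuration. A d¹⁰ ion has no crystal-field stabilisation preference between square planar and tetrahedral, so four ligands adopt the sterically favoured tetrahedral geometry. → tetrahedral.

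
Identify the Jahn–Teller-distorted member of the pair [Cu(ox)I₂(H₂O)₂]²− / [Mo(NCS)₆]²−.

[Cu(ox)I₂(H₂O)₂]²−

[Cu(ox)I₂(H₂O)₂]²−: Ligand charges: each oxalate is −2; each iodide is −1; water is neutral. With an overall charge of −2 the copper centre must be in the +2 oxidation state. Cu sits in group 11, so the d-electron count is 11 − 2 = 9. The t₂g⁶e_g³ configuration has an unevenly filled e_g set; the Jahn–Teller theorem predicts a tetragonal distortion (typically axial elongation) to lift the degeneracy.
[Mo(NCS)₆]²−: Summing ligand charges against the −2 overall charge gives an oxidation state of +4 for molybdenum. Mo sits in group 6, so the d-electron count is 6 − 4 = 2. The d² configuration leaves the e_g set evenly filled (or empty) — no strong Jahn–Teller driving force.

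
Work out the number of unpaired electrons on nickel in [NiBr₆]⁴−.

Ligand charges: each bromide is −1. With an overall charge of −4 the nickel centre must be in the +2 oxidation state.
Ni sits in group 10, so the d-electron count is 10 − 2 = 8.
In an octahedral field the d⁸ configuration is t₂g⁶e_g² (only one arrangement possible), giving 2 unpaired electrons.

2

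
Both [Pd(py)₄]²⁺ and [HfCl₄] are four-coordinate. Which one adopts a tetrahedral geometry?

[HfCl₄]

For [Pd(py)₄]²⁺: Summing ligand charges against the +2 overall charge gives an oxidation state of +2 for palladium. Group 10 minus oxidation state 2 gives a d⁸ configuration. A 4d d⁸ ion has a large crystal-field splitting; square planar leaves the high-energy d_{x²−y²} orbital empty and maximises CFSE. → square planar.
For [HfCl₄]: Summing ligand charges against the 0 overall charge gives an oxidation state of +4 for hafnium. Hf sits in group 4, so the d-electron count is 4 − 4 = 0. A d⁰ ion has no crystal-field stabilisation preference between square planar and tetrahedral, so four ligands adopt the sterically favoured tetrahedral geometry. → tetrahedral.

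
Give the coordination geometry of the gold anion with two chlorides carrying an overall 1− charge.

linear

Ligand charges: each chloride is −1. With an overall charge of −1 the gold centre must be in the +1 oxidation state.
Au sits in group 11, so the d-electron count is 11 − 1 = 10.
With 2 monodentate ligands the coordination number is 2.
A d¹⁰ ion with only two ligands adopts a linear arrangement (sp hybridisation; no CFSE preference).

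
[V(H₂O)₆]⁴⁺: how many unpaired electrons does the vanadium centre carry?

Ligand charges: water is neutral. With an overall charge of +4 the vanadium centre must be in the +4 oxidation state.
Group 5 minus oxidation state 4 gives a d¹ configuration.
In an octahedral field the d¹ configuration is t₂g¹e_g⁰ (only one arrangement possible), giving 1 unpaired electron.

1 unpaired electron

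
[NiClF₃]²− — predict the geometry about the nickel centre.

tetrahedral

Ligand charges: each chloride is −1; each fluoride is −1. With an overall charge of −2 the nickel centre must be in the +2 oxidation state.
Ni sits in group 10, so the d-electron count is 10 − 2 = 8.
Coordination number: 4.
Chloride and fluoride are weak-field ligands.
With weak-field ligands the CFSE gain from square planar is small, so a 3d d⁸ ion takes the sterically preferred tetrahedral geometry.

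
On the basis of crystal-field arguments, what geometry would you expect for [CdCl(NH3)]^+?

Summing ligand charges against the +1 overall charge gives an oxidation state of +2 for cadmium.
Cadmium is a group-12 element; Cd(II) is therefore d¹⁰.
With 2 monodentate ligands the coordination number is 2.
A d¹⁰ ion with only two ligands adopts a linear arrangement (sp hybridisation; no CFSE preference).

linear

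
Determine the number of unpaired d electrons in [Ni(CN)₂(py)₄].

Ligand charges: each cyanide is −1; pyridine is neutral. With an overall charge of 0 the nickel centre must be in the +2 oxidation state.
Group 10 minus oxidation state 2 gives a d⁸ configuration.
In an octahedral field the d⁸ configuration is t₂g⁶e_g² (only one arrangement possible), giving 2 unpaired electrons.

2 unpaired electrons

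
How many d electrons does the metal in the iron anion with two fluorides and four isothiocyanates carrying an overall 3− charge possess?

Summing ligand charges against the −3 overall charge gives an oxidation state of +3 for iron.
Group 8 minus oxidation state 3 gives a d⁵ configuration.

d5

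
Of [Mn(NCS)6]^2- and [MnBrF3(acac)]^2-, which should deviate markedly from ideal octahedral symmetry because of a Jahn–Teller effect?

[MnBrF3(acac)]^2-

[Mn(NCS)6]^2-: Each isothiocyanate is −1; balancing the −2 overall charge requires Mn(IV). Group 7 minus oxidation state 4 gives a d³ configuration. The d³ configuration leaves the e_g set evenly filled (or empty) — no strong Jahn–Teller driving force.
[MnBrF3(acac)]^2-: Each bromide is −1; each fluoride is −1; each acetylacetonate is −1; balancing the −2 overall charge requires Mn(III). Group 7 minus oxidation state 3 gives a d⁴ configuration. Acetylacetonate, bromide, and fluoride are weak-field ligands for a first-row metal, so the complex is high-spin. The t₂g³e_g¹ (high-spin) configuration has an unevenly filled e_g set; the Jahn–Teller theorem predicts a tetragonal distortion (typically axial elongation) to lift the degeneracy.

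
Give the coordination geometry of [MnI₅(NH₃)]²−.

Summing ligand charges against the −2 overall charge gives an oxidation state of +3 for manganese.
Mn sits in group 7, so the d-electron count is 7 − 3 = 4.
Coordination number: 6.
Six donors around a single metal centre give an octahedral coordination sphere.

octahedral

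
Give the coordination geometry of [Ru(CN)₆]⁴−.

Ligand charges: each cyanide is −1. With an overall charge of −4 the ruthenium centre must be in the +2 oxidation state.
Group 8 minus oxidation state 2 gives a d⁶ configuration.
With 6 monodentate ligands the coordination number is 6.
Six donors around a single metal centre give an octahedral coordination sphere.

octahedral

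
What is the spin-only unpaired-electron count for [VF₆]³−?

Each fluoride is −1; balancing the −3 overall charge requires V(III).
Group 5 minus oxidation state 3 gives a d² configuration.
In an octahedral field the d² configuration is t₂g²e_g⁰ (only one arrangement possible), giving 2 unpaired electrons.

2 unpaired electrons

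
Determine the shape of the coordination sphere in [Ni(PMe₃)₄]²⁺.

Trimethylphosphine is neutral; balancing the +2 overall charge requires Ni(II).
Ni sits in group 10, so the d-electron count is 10 − 2 = 8.
With 4 monodentate ligands the coordination number is 4.
Trimethylphosphine is a strong-field ligand (high in the spectrochemical series).
A 3d d⁸ ion with strong-field ligands gains enough CFSE to favour square planar over tetrahedral.

square planar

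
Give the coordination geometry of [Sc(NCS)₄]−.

Ligand charges: each isothiocyanate is −1. With an overall charge of −1 the scandium centre must be in the +3 oxidation state.
Sc sits in group 3, so the d-electron count is 3 − 3 = 0.
Coordination number: 4.
A d⁰ ion has no crystal-field stabilisation preference between square planar and tetrahedral, so four ligands adopt the sterically favoured tetrahedral geometry.

tetrahedral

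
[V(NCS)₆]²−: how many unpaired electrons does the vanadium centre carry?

1 unpaired electron

Summing ligand charges against the −2 overall charge gives an oxidation state of +4 for vanadium.
V sits in group 5, so the d-electron count is 5 − 4 = 1.
In an octahedral field the d¹ configuration is t₂g¹e_g⁰ (only one arrangement possible), giving 1 unpaired electron.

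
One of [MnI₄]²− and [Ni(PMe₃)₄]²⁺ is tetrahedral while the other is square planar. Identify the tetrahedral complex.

[MnI₄]²−

For [MnI₄]²−: Ligand charges: each iodide is −1. With an overall charge of −2 the manganese centre must be in the +2 oxidation state. Manganese is a group-7 element; Mn(II) is therefore d⁵. A high-spin d⁵ ion has zero CFSE in either geometry, so four ligands adopt the sterically favoured tetrahedral geometry. → tetrahedral.
For [Ni(PMe₃)₄]²⁺: Trimethylphosphine is neutral; balancing the +2 overall charge requires Ni(II). Ni sits in group 10, so the d-electron count is 10 − 2 = 8. Trimethylphosphine is a strong-field ligand (high in the spectrochemical series). A 3d d⁸ ion with strong-field ligands gains enough CFSE to favour square planar over tetrahedral. → square planar.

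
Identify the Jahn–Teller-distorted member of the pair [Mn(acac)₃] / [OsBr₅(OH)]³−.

[Mn(acac)₃]

[Mn(acac)₃]: Each acetylacetonate is −1; balancing the 0 overall charge requires Mn(III). Manganese is a group-7 element; Mn(III) is therefore d⁴. Acetylacetonate is a weak-field ligand for a first-row metal, so the complex is high-spin. The t₂g³e_g¹ (high-spin) configuration has an unevenly filled e_g set; the Jahn–Teller theorem predicts a tetragonal distortion (typically axial elongation) to lift the degeneracy.
[OsBr₅(OH)]³−: Summing ligand charges against the −3 overall charge gives an oxidation state of +3 for osmium. Os sits in group 8, so the d-electron count is 8 − 3 = 5. A 5d ion has a large Δₒ and is invariably low-spin. The d⁵ configuration leaves the e_g set evenly filled (or empty) — no strong Jahn–Teller driving force.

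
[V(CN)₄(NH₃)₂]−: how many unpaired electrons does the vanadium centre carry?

Each cyanide is −1; ammonia is neutral; balancing the −1 overall charge requires V(III).
Group 5 minus oxidation state 3 gives a d² configuration.
In an octahedral field the d² configuration is t₂g²e_g⁰ (only one arrangement possible), giving 2 unpaired electrons.

2 unpaired electrons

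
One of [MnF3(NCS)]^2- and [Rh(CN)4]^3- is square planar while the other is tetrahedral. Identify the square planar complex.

For [MnF3(NCS)]^2-: Summing ligand charges against the −2 overall charge gives an oxidation state of +2 for manganese. Group 7 minus oxidation state 2 gives a d⁵ configuration. A high-spin d⁵ ion has zero CFSE in either geometry, so four ligands adopt the sterically favoured tetrahedral geometry. → tetrahedral.
For [Rh(CN)4]^3-: Summing ligand charges against the −3 overall charge gives an oxidation state of +1 for rhodium. Rhodium is a group-9 element; Rh(I) is therefore d⁸. A 4d d⁸ ion has a large crystal-field splitting; square planar leaves the high-energy d_{x²−y²} orbital empty and maximises CFSE. → square planar.

[Rh(CN)4]^3-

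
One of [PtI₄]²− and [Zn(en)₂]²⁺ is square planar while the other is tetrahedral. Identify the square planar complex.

For [PtI₄]²−: Each iodide is −1; balancing the −2 overall charge requires Pt(II). Pt sits in group 10, so the d-electron count is 10 − 2 = 8. A 5d d⁸ ion has a large crystal-field splitting; square planar leaves the high-energy d_{x²−y²} orbital empty and maximises CFSE. → square planar.
For [Zn(en)₂]²⁺: Ethylenediamine is neutral; balancing the +2 overall charge requires Zn(II). Zinc is a group-12 element; Zn(II) is therefore d¹⁰. A d¹⁰ ion has no crystal-field stabilisation preference between square planar and tetrahedral, so four ligands adopt the sterically favoured tetrahedral geometry. → tetrahedral.

[PtI₄]²−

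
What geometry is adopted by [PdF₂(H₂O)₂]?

Each fluoride is −1; water is neutral; balancing the 0 overall charge requires Pd(II).
Palladium is a group-10 element; Pd(II) is therefore d⁸.
Coordination number: 4.
A 4d d⁸ ion has a large crystal-field splitting; square planar leaves the high-energy d_{x²−y²} orbital empty and maximises CFSE.

square planar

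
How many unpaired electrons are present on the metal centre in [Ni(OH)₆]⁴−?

Ligand charges: each hydroxide is −1. With an overall charge of −4 the nickel centre must be in the +2 oxidation state.
Nickel is a group-10 element; Ni(II) is therefore d⁸.
In an octahedral field the d⁸ configuration is t₂g⁶e_g² (only one arrangement possible), giving 2 unpaired electrons.

2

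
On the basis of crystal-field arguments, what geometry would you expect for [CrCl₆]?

Ligand charges: each chloride is −1. With an overall charge of 0 the chromium centre must be in the +6 oxidation state.
Cr sits in group 6, so the d-electron count is 6 − 6 = 0.
Coordination number: 6.
Six donors around a single metal centre give an octahedral coordination sphere.

octahedral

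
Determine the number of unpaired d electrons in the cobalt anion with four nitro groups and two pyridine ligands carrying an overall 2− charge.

Each nitro (N-bound nitrite) is −1; pyridine is neutral; balancing the −2 overall charge requires Co(II).
Co sits in group 9, so the d-electron count is 9 − 2 = 7.
The spin state decides the count: Nitro (N-bound nitrite) is a strong-field ligand (high in the spectrochemical series) for a first-row metal, so the complex is low-spin.
An octahedral low-spin d⁷ ion is t₂g⁶e_g¹, giving 1 unpaired electron.

1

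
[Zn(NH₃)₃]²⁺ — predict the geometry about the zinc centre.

trigonal planar

Ammonia is neutral; balancing the +2 overall charge requires Zn(II).
Zn sits in group 12, so the d-electron count is 12 − 2 = 10.
Coordination number: 3.
Three ligands around a d¹⁰ centre minimise repulsion in a trigonal-planar arrangement.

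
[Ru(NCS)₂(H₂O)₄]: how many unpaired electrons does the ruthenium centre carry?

0

Summing ligand charges against the 0 overall charge gives an oxidation state of +2 for ruthenium.
Group 8 minus oxidation state 2 gives a d⁶ configuration.
The spin state decides the count: a 4d ion has a large Δₒ and is invariably low-spin.
An octahedral low-spin d⁶ ion is t₂g⁶e_g⁰, giving 0 unpaired electrons.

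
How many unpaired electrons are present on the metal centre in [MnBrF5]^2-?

Each bromide is −1; each fluoride is −1; balancing the −2 overall charge requires Mn(IV).
Mn sits in group 7, so the d-electron count is 7 − 4 = 3.
In an octahedral field the d³ configuration is t₂g³e_g⁰ (only one arrangement possible), giving 3 unpaired electrons.

3 unpaired electrons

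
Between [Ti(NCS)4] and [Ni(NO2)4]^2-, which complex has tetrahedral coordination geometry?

For [Ti(NCS)4]: Ligand charges: each isothiocyanate is −1. With an overall charge of 0 the titanium centre must be in the +4 oxidation state. Group 4 minus oxidation state 4 gives a d⁰ configuration. A d⁰ ion has no crystal-field stabilisation preference between square planar and tetrahedral, so four ligands adopt the sterically favoured tetrahedral geometry. → tetrahedral.
For [Ni(NO2)4]^2-: Each nitro (N-bound nitrite) is −1; balancing the −2 overall charge requires Ni(II). Ni sits in group 10, so the d-electron count is 10 − 2 = 8. Nitro (N-bound nitrite) is a strong-field ligand (high in the spectrochemical series). A 3d d⁸ ion with strong-field ligands gains enough CFSE to favour square planar over tetrahedral. → square planar.

[Ti(NCS)4]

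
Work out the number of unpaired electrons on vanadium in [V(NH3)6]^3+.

2 unpaired electrons

Summing ligand charges against the +3 overall charge gives an oxidation state of +3 for vanadium.
V sits in group 5, so the d-electron count is 5 − 3 = 2.
In an octahedral field the d² configuration is t₂g²e_g⁰ (only one arrangement possible), giving 2 unpaired electrons.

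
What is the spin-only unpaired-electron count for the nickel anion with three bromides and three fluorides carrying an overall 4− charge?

Ligand charges: each bromide is −1; each fluoride is −1. With an overall charge of −4 the nickel centre must be in the +2 oxidation state.
Nickel is a group-10 element; Ni(II) is therefore d⁸.
In an octahedral field the d⁸ configuration is t₂g⁶e_g² (only one arrangement possible), giving 2 unpaired electrons.

2 unpaired electrons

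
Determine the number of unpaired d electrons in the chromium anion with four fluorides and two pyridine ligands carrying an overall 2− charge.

4 unpaired electrons

Summing ligand charges against the −2 overall charge gives an oxidation state of +2 for chromium.
Chromium is a group-6 element; Cr(II) is therefore d⁴.
The spin state decides the count: Fluoride is a weak-field ligand for a first-row metal, so the complex is high-spin.
An octahedral high-spin d⁴ ion is t₂g³e_g¹, giving 4 unpaired electrons.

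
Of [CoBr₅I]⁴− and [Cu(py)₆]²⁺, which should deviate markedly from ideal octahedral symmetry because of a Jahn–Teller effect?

[CoBr₅I]⁴−: Ligand charges: each bromide is −1; each iodide is −1. With an overall charge of −4 the cobalt centre must be in the +2 oxidation state. Group 9 minus oxidation state 2 gives a d⁷ configuration. Bromide and iodide are weak-field ligands for a first-row metal, so the complex is high-spin. The d⁷ configuration leaves the e_g set evenly filled (or empty) — no strong Jahn–Teller driving force.
[Cu(py)₆]²⁺: Summing ligand charges against the +2 overall charge gives an oxidation state of +2 for copper. Group 11 minus oxidation state 2 gives a d⁹ configuration. The t₂g⁶e_g³ configuration has an unevenly filled e_g set; the Jahn–Teller theorem predicts a tetragonal distortion (typically axial elongation) to lift the degeneracy.

[Cu(py)₆]²⁺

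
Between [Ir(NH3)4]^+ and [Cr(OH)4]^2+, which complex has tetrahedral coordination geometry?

For [Ir(NH3)4]^+: Ligand charges: ammonia is neutral. With an overall charge of +1 the iridium centre must be in the +1 oxidation state. Ir sits in group 9, so the d-electron count is 9 − 1 = 8. A 5d d⁸ ion has a large crystal-field splitting; square planar leaves the high-energy d_{x²−y²} orbital empty and maximises CFSE. → square planar.
For [Cr(OH)4]^2+: Summing ligand charges against the +2 overall charge gives an oxidation state of +6 for chromium. Group 6 minus oxidation state 6 gives a d⁰ configuration. A d⁰ ion has no crystal-field stabilisation preference between square planar and tetrahedral, so four ligands adopt the sterically favoured tetrahedral geometry. → tetrahedral.

[Cr(OH)4]^2+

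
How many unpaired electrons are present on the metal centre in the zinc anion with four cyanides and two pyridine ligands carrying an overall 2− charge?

Each cyanide is −1; pyridine is neutral; balancing the −2 overall charge requires Zn(II).
Zn sits in group 12, so the d-electron count is 12 − 2 = 10.
In an octahedral field the d¹⁰ configuration is t₂g⁶e_g⁴, giving 0 unpaired electrons.

0 unpaired electrons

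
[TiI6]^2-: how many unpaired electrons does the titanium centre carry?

0 unpaired electrons

Ligand charges: each iodide is −1. With an overall charge of −2 the titanium centre must be in the +4 oxidation state.
Group 4 minus oxidation state 4 gives a d⁰ configuration.
In an octahedral field the d⁰ configuration is t₂g⁰e_g⁰, giving 0 unpaired electrons.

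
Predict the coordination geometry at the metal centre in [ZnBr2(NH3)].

trigonal planar

Summing ligand charges against the 0 overall charge gives an oxidation state of +2 for zinc.
Zn sits in group 12, so the d-electron count is 12 − 2 = 10.
With 3 monodentate ligands the coordination number is 3.
Three ligands around a d¹⁰ centre minimise repulsion in a trigonal-planar arrangement.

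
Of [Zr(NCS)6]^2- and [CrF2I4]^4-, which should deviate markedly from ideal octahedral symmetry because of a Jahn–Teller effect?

[Zr(NCS)6]^2-: Each isothiocyanate is −1; balancing the −2 overall charge requires Zr(IV). Zr sits in group 4, so the d-electron count is 4 − 4 = 0. The d⁰ configuration leaves the e_g set evenly filled (or empty) — no strong Jahn–Teller driving force.
[CrF2I4]^4-: Ligand charges: each fluoride is −1; each iodide is −1. With an overall charge of −4 the chromium centre must be in the +2 oxidation state. Chromium is a group-6 element; Cr(II) is therefore d⁴. Fluoride and iodide are weak-field ligands for a first-row metal, so the complex is high-spin. The t₂g³e_g¹ (high-spin) configuration has an unevenly filled e_g set; the Jahn–Teller theorem predicts a tetragonal distortion (typically axial elongation) to lift the degeneracy.

[CrF2I4]^4-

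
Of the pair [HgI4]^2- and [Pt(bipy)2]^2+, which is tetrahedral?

[HgI4]^2-

For [HgI4]^2-: Summing ligand charges against the −2 overall charge gives an oxidation state of +2 for mercury. Hg sits in group 12, so the d-electron count is 12 − 2 = 10. A d¹⁰ ion has no crystal-field stabilisation preference between square planar and tetrahedral, so four ligands adopt the sterically favoured tetrahedral geometry. → tetrahedral.
For [Pt(bipy)2]^2+: 2,2′-bipyridine is neutral; balancing the +2 overall charge requires Pt(II). Pt sits in group 10, so the d-electron count is 10 − 2 = 8. A 5d d⁸ ion has a large crystal-field splitting; square planar leaves the high-energy d_{x²−y²} orbital empty and maximises CFSE. → square planar.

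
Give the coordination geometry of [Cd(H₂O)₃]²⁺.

Water is neutral; balancing the +2 overall charge requires Cd(II).
Group 12 minus oxidation state 2 gives a d¹⁰ configuration.
With 3 monodentate ligands the coordination number is 3.
Three ligands around a d¹⁰ centre minimise repulsion in a trigonal-planar arrangement.

trigonal planar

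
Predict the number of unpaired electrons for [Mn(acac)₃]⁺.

Ligand charges: each acetylacetonate is −1. With an overall charge of +1 the manganese centre must be in the +4 oxidation state.
Manganese is a group-7 element; Mn(IV) is therefore d³.
Counting donor atoms: 3×acetylacetonate (bidentate) → 6 donors. Coordination number = 6.
In an octahedral field the d³ configuration is t₂g³e_g⁰ (only one arrangement possible), giving 3 unpaired electrons.

3 unpaired electrons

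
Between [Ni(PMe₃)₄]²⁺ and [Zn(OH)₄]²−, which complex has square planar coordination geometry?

[Ni(PMe₃)₄]²⁺

For [Ni(PMe₃)₄]²⁺: Trimethylphosphine is neutral; balancing the +2 overall charge requires Ni(II). Nickel is a group-10 element; Ni(II) is therefore d⁸. Trimethylphosphine is a strong-field ligand (high in the spectrochemical series). A 3d d⁸ ion with strong-field ligands gains enough CFSE to favour square planar over tetrahedral. → square planar.
For [Zn(OH)₄]²−: Each hydroxide is −1; balancing the −2 overall charge requires Zn(II). Zinc is a group-12 element; Zn(II) is therefore d¹⁰. A d¹⁰ ion has no crystal-field stabilisation preference between square planar and tetrahedral, so four ligands adopt the sterically favoured tetrahedral geometry. → tetrahedral.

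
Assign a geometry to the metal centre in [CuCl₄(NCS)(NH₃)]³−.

octahedral

Each chloride is −1; each isothiocyanate is −1; ammonia is neutral; balancing the −3 overall charge requires Cu(II).
Group 11 minus oxidation state 2 gives a d⁹ configuration.
Coordination number: 6.
Six donors around a single metal centre give an octahedral coordination sphere.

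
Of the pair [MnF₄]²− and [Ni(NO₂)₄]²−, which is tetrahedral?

[MnF₄]²−

For [MnF₄]²−: Ligand charges: each fluoride is −1. With an overall charge of −2 the manganese centre must be in the +2 oxidation state. Mn sits in group 7, so the d-electron count is 7 − 2 = 5. A high-spin d⁵ ion has zero CFSE in either geometry, so four ligands adopt the sterically favoured tetrahedral geometry. → tetrahedral.
For [Ni(NO₂)₄]²−: Summing ligand charges against the −2 overall charge gives an oxidation state of +2 for nickel. Ni sits in group 10, so the d-electron count is 10 − 2 = 8. Nitro (N-bound nitrite) is a strong-field ligand (high in the spectrochemical series). A 3d d⁸ ion with strong-field ligands gains enough CFSE to favour square planar over tetrahedral. → square planar.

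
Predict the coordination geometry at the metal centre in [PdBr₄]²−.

Summing ligand charges against the −2 overall charge gives an oxidation state of +2 for palladium.
Group 10 minus oxidation state 2 gives a d⁸ configuration.
With 4 monodentate ligands the coordination number is 4.
A 4d d⁸ ion has a large crystal-field splitting; square planar leaves the high-energy d_{x²−y²} orbital empty and maximises CFSE.

square planar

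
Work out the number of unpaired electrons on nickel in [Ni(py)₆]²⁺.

2 unpaired electrons

Pyridine is neutral; balancing the +2 overall charge requires Ni(II).
Nickel is a group-10 element; Ni(II) is therefore d⁸.
In an octahedral field the d⁸ configuration is t₂g⁶e_g² (only one arrangement possible), giving 2 unpaired electrons.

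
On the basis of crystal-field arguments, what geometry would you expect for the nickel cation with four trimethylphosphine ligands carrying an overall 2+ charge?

square planar

Ligand charges: trimethylphosphine is neutral. With an overall charge of +2 the nickel centre must be in the +2 oxidation state.
Group 10 minus oxidation state 2 gives a d⁸ configuration.
With 4 monodentate ligands the coordination number is 4.
Trimethylphosphine is a strong-field ligand (high in the spectrochemical series).
A 3d d⁸ ion with strong-field ligands gains enough CFSE to favour square planar over tetrahedral.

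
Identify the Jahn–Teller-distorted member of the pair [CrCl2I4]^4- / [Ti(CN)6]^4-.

[CrCl2I4]^4-

[CrCl2I4]^4-: Summing ligand charges against the −4 overall charge gives an oxidation state of +2 for chromium. Chromium is a group-6 element; Cr(II) is therefore d⁴. Chloride and iodide are weak-field ligands for a first-row metal, so the complex is high-spin. The t₂g³e_g¹ (high-spin) configuration has an unevenly filled e_g set; the Jahn–Teller theorem predicts a tetragonal distortion (typically axial elongation) to lift the degeneracy.
[Ti(CN)6]^4-: Each cyanide is −1; balancing the −4 overall charge requires Ti(II). Group 4 minus oxidation state 2 gives a d² configuration. The d² configuration leaves the e_g set evenly filled (or empty) — no strong Jahn–Teller driving force.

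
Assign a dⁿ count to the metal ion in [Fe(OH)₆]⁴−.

Summing ligand charges against the −4 overall charge gives an oxidation state of +2 for iron.
Group 8 minus oxidation state 2 gives a d⁶ configuration.

d6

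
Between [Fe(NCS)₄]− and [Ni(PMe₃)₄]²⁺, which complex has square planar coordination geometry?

[Ni(PMe₃)₄]²⁺

For [Fe(NCS)₄]−: Each isothiocyanate is −1; balancing the −1 overall charge requires Fe(III). Group 8 minus oxidation state 3 gives a d⁵ configuration. A high-spin d⁵ ion has zero CFSE in either geometry, so four ligands adopt the sterically favoured tetrahedral geometry. → tetrahedral.
For [Ni(PMe₃)₄]²⁺: Trimethylphosphine is neutral; balancing the +2 overall charge requires Ni(II). Nickel is a group-10 element; Ni(II) is therefore d⁸. Trimethylphosphine is a strong-field ligand (high in the spectrochemical series). A 3d d⁸ ion with strong-field ligands gains enough CFSE to favour square planar over tetrahedral. → square planar.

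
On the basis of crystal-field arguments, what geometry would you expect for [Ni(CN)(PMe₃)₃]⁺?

Ligand charges: each cyanide is −1; trimethylphosphine is neutral. With an overall charge of +1 the nickel centre must be in the +2 oxidation state.
Nickel is a group-10 element; Ni(II) is therefore d⁸.
With 4 monodentate ligands the coordination number is 4.
Cyanide and trimethylphosphine are strong-field ligands (high in the spectrochemical series).
A 3d d⁸ ion with strong-field ligands gains enough CFSE to favour square planar over tetrahedral.

square planar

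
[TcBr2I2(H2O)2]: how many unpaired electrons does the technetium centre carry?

Summing ligand charges against the 0 overall charge gives an oxidation state of +4 for technetium.
Group 7 minus oxidation state 4 gives a d³ configuration.
In an octahedral field the d³ configuration is t₂g³e_g⁰ (only one arrangement possible), giving 3 unpaired electrons.

3 unpaired electrons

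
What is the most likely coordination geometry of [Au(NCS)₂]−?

Each isothiocyanate is −1; balancing the −1 overall charge requires Au(I).
Au sits in group 11, so the d-electron count is 11 − 1 = 10.
With 2 monodentate ligands the coordination number is 2.
A d¹⁰ ion with only two ligands adopts a linear arrangement (sp hybridisation; no CFSE preference).

linear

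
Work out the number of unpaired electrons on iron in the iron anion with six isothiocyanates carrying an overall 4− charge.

Summing ligand charges against the −4 overall charge gives an oxidation state of +2 for iron.
Iron is a group-8 element; Fe(II) is therefore d⁶.
The spin state decides the count: Isothiocyanate is a weak-field ligand for a first-row metal, so the complex is high-spin.
An octahedral high-spin d⁶ ion is t₂g⁴e_g², giving 4 unpaired electrons.

4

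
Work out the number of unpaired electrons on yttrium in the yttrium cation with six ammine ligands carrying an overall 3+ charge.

Ammonia is neutral; balancing the +3 overall charge requires Y(III).
Group 3 minus oxidation state 3 gives a d⁰ configuration.
In an octahedral field the d⁰ configuration is t₂g⁰e_g⁰, giving 0 unpaired electrons.

0 unpaired electrons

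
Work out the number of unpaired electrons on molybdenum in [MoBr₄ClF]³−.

Each bromide is −1; each chloride is −1; each fluoride is −1; balancing the −3 overall charge requires Mo(III).
Molybdenum is a group-6 element; Mo(III) is therefore d³.
In an octahedral field the d³ configuration is t₂g³e_g⁰ (only one arrangement possible), giving 3 unpaired electrons.

3 unpaired electrons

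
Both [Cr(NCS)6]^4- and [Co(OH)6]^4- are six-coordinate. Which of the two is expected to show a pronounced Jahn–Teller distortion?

[Cr(NCS)6]^4-: Summing ligand charges against the −4 overall charge gives an oxidation state of +2 for chromium. Chromium is a group-6 element; Cr(II) is therefore d⁴. Isothiocyanate is a weak-field ligand for a first-row metal, so the complex is high-spin. The t₂g³e_g¹ (high-spin) configuration has an unevenly filled e_g set; the Jahn–Teller theorem predicts a tetragonal distortion (typically axial elongation) to lift the degeneracy.
[Co(OH)6]^4-: Ligand charges: each hydroxide is −1. With an overall charge of −4 the cobalt centre must be in the +2 oxidation state. Co sits in group 9, so the d-electron count is 9 − 2 = 7. Hydroxide is a weak-field ligand for a first-row metal, so the complex is high-spin. The d⁷ configuration leaves the e_g set evenly filled (or empty) — no strong Jahn–Teller driving force.

[Cr(NCS)6]^4-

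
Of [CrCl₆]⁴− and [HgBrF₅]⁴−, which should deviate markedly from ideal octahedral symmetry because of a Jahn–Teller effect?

[CrCl₆]⁴−

[CrCl₆]⁴−: Each chloride is −1; balancing the −4 overall charge requires Cr(II). Chromium is a group-6 element; Cr(II) is therefore d⁴. Chloride is a weak-field ligand for a first-row metal, so the complex is high-spin. The t₂g³e_g¹ (high-spin) configuration has an unevenly filled e_g set; the Jahn–Teller theorem predicts a tetragonal distortion (typically axial elongation) to lift the degeneracy.
[HgBrF₅]⁴−: Each bromide is −1; each fluoride is −1; balancing the −4 overall charge requires Hg(II). Mercury is a group-12 element; Hg(II) is therefore d¹⁰. The d¹⁰ configuration leaves the e_g set evenly filled (or empty) — no strong Jahn–Teller driving force.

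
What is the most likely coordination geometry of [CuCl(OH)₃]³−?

Each chloride is −1; each hydroxide is −1; balancing the −3 overall charge requires Cu(I).
Cu sits in group 11, so the d-electron count is 11 − 1 = 10.
Coordination number: 4.
A d¹⁰ ion has no crystal-field stabilisation preference between square planar and tetrahedral, so four ligands adopt the sterically favoured tetrahedral geometry.

tetrahedral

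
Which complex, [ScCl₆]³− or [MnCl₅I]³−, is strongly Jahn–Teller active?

[ScCl₆]³−: Ligand charges: each chloride is −1. With an overall charge of −3 the scandium centre must be in the +3 oxidation state. Sc sits in group 3, so the d-electron count is 3 − 3 = 0. The d⁰ configuration leaves the e_g set evenly filled (or empty) — no strong Jahn–Teller driving force.
[MnCl₅I]³−: Ligand charges: each chloride is −1; each iodide is −1. With an overall charge of −3 the manganese centre must be in the +3 oxidation state. Mn sits in group 7, so the d-electron count is 7 − 3 = 4. Chloride and iodide are weak-field ligands for a first-row metal, so the complex is high-spin. The t₂g³e_g¹ (high-spin) configuration has an unevenly filled e_g set; the Jahn–Teller theorem predicts a tetragonal distortion (typically axial elongation) to lift the degeneracy.

[MnCl₅I]³−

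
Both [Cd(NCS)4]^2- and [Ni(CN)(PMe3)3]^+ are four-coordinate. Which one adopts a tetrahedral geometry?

[Cd(NCS)4]^2-

For [Cd(NCS)4]^2-: Summing ligand charges against the −2 overall charge gives an oxidation state of +2 for cadmium. Cd sits in group 12, so the d-electron count is 12 − 2 = 10. A d¹⁰ ion has no crystal-field stabilisation preference between square planar and tetrahedral, so four ligands adopt the sterically favoured tetrahedral geometry. → tetrahedral.
For [Ni(CN)(PMe3)3]^+: Each cyanide is −1; trimethylphosphine is neutral; balancing the +1 overall charge requires Ni(II). Nickel is a group-10 element; Ni(II) is therefore d⁸. Cyanide and trimethylphosphine are strong-field ligands (high in the spectrochemical series). A 3d d⁸ ion with strong-field ligands gains enough CFSE to favour square planar over tetrahedral. → square planar.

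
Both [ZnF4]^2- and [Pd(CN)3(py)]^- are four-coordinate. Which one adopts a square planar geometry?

[Pd(CN)3(py)]^-

For [ZnF4]^2-: Ligand charges: each fluoride is −1. With an overall charge of −2 the zinc centre must be in the +2 oxidation state. Zinc is a group-12 element; Zn(II) is therefore d¹⁰. A d¹⁰ ion has no crystal-field stabilisation preference between square planar and tetrahedral, so four ligands adopt the sterically favoured tetrahedral geometry. → tetrahedral.
For [Pd(CN)3(py)]^-: Ligand charges: each cyanide is −1; pyridine is neutral. With an overall charge of −1 the palladium centre must be in the +2 oxidation state. Palladium is a group-10 element; Pd(II) is therefore d⁸. A 4d d⁸ ion has a large crystal-field splitting; square planar leaves the high-energy d_{x²−y²} orbital empty and maximises CFSE. → square planar.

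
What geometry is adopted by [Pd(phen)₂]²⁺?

1,10-phenanthroline is neutral; balancing the +2 overall charge requires Pd(II).
Pd sits in group 10, so the d-electron count is 10 − 2 = 8.
Counting donor atoms: 2×1,10-phenanthroline (bidentate) → 4 donors. Coordination number = 4.
A 4d d⁸ ion has a large crystal-field splitting; square planar leaves the high-energy d_{x²−y²} orbital empty and maximises CFSE.

square planar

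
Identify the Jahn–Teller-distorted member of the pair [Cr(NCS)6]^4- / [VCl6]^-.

[Cr(NCS)6]^4-: Each isothiocyanate is −1; balancing the −4 overall charge requires Cr(II). Group 6 minus oxidation state 2 gives a d⁴ configuration. Isothiocyanate is a weak-field ligand for a first-row metal, so the complex is high-spin. The t₂g³e_g¹ (high-spin) configuration has an unevenly filled e_g set; the Jahn–Teller theorem predicts a tetragonal distortion (typically axial elongation) to lift the degeneracy.
[VCl6]^-: Summing ligand charges against the −1 overall charge gives an oxidation state of +5 for vanadium. Group 5 minus oxidation state 5 gives a d⁰ configuration. The d⁰ configuration leaves the e_g set evenly filled (or empty) — no strong Jahn–Teller driving force.

[Cr(NCS)6]^4-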